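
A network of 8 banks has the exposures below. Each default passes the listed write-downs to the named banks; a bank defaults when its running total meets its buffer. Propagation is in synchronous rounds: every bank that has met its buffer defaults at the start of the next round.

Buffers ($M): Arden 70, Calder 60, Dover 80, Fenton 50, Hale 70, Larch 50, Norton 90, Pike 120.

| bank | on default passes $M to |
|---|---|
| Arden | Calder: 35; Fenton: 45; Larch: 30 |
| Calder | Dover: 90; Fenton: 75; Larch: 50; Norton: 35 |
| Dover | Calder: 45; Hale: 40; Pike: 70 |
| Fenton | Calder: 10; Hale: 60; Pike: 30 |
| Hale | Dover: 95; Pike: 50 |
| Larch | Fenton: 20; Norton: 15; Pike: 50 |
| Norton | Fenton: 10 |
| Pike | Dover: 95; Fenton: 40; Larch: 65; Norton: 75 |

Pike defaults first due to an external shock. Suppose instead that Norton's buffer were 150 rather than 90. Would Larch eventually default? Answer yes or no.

With Norton's buffer at 150:
Round 1 — Pike defaults (initial).
  Dover: +95 → 95 ≥ 80
  Fenton: +40 → 40 < 50
  Larch: +65 → 65 ≥ 50
  Norton: +75 → 75 < 150
Round 2 — Dover, Larch default.
  Calder: +45 → 45 < 60
  Fenton: +20 → 60 ≥ 50
  Hale: +40 → 40 < 70
  Norton: +15 → 90 < 150
Round 3 — Fenton defaults.
  Calder: +10 → 55 < 60
  Hale: +60 → 100 ≥ 70
Round 4 — Hale defaults.
No further defaults.

yes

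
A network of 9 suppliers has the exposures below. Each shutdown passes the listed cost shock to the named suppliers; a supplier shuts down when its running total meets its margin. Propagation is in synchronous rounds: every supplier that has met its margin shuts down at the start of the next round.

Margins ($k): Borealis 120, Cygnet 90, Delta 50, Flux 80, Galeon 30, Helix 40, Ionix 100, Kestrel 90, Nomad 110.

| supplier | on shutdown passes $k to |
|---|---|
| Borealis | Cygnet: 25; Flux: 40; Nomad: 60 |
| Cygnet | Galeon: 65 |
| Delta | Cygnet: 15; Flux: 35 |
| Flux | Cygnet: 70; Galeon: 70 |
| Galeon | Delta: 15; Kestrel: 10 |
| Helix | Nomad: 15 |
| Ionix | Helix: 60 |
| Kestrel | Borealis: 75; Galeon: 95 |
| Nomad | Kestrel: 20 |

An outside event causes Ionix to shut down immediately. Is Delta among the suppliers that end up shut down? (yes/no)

Round 1 — Ionix shuts down (initial).
  Helix: +60 → 60 ≥ 40
Round 2 — Helix shuts down.
  Nomad: +15 → 15 < 110
No further shutdowns.

no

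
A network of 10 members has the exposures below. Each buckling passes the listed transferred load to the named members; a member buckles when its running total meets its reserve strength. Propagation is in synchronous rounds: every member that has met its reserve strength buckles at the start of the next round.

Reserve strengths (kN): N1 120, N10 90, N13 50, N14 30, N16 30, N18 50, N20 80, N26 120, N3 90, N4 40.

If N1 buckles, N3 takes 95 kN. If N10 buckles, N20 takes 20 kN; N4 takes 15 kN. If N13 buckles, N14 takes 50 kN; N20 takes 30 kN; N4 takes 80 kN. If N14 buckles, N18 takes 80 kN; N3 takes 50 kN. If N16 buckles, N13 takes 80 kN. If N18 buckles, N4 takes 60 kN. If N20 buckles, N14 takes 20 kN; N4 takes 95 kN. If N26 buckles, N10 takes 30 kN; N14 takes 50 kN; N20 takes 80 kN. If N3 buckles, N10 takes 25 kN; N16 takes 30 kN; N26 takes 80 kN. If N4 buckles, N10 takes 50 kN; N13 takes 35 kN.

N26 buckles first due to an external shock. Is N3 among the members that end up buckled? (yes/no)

Round 1 — N26 buckles (initial).
  N10: +30 → 30 < 90
  N14: +50 → 50 ≥ 30
  N20: +80 → 80 ≥ 80
Round 2 — N14, N20 buckle.
  N18: +80 → 80 ≥ 50
  N3: +50 → 50 < 90
  N4: +95 → 95 ≥ 40
Round 3 — N18, N4 buckle.
  N10: +50 → 80 < 90
  N13: +35 → 35 < 50
No further bucklings.

no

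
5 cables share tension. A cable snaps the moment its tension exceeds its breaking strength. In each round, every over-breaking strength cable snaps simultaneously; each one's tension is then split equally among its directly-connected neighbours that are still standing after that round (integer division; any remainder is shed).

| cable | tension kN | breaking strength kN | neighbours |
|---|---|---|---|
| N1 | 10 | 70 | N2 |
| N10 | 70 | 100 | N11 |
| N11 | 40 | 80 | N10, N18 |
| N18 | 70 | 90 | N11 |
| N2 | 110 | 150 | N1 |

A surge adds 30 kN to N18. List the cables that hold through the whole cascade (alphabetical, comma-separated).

N1, N2

Round 1 — N18 at 100 > 90. N18 snaps.
  N18 sheds 100 kN to N11: 100 each.
    N11: 40+100 = 140 > 80
Round 2 — N11 snaps.
  N11 sheds 140 kN to N10: 140 each.
    N10: 70+140 = 210 > 100
Round 3 — N10 snaps.
  N10 sheds 210 kN: no online neighbours, lost.
No further breaks.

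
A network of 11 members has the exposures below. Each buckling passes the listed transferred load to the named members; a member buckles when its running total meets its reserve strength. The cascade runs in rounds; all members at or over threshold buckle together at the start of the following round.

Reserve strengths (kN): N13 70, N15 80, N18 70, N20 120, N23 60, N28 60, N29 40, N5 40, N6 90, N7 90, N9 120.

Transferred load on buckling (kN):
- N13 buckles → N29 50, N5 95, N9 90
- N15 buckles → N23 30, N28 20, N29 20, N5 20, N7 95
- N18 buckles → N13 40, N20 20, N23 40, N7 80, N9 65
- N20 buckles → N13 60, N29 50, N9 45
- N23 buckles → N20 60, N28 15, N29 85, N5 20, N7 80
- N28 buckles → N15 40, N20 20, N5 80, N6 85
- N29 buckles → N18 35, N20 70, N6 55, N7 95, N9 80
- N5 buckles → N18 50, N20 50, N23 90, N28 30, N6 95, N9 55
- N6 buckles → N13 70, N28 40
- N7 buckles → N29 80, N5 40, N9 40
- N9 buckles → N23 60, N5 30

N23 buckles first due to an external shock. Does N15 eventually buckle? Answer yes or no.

no

Round 1 — N23 buckles (initial).
  N20: +60 → 60 < 120
  N28: +15 → 15 < 60
  N29: +85 → 85 ≥ 40
  N5: +20 → 20 < 40
  N7: +80 → 80 < 90
Round 2 — N29 buckles.
  N18: +35 → 35 < 70
  N20: +70 → 130 ≥ 120
  N6: +55 → 55 < 90
  N7: +95 → 175 ≥ 90
  N9: +80 → 80 < 120
Round 3 — N20, N7 buckle.
  N13: +60 → 60 < 70
  N5: +40 → 60 ≥ 40
  N9: +45+40 → 165 ≥ 120
Round 4 — N5, N9 buckle.
  N18: +50 → 85 ≥ 70
  N28: +30 → 45 < 60
  N6: +95 → 150 ≥ 90
Round 5 — N18, N6 buckle.
  N13: +40+70 → 170 ≥ 70
  N28: +40 → 85 ≥ 60
Round 6 — N13, N28 buckle.
  N15: +40 → 40 < 80
No further bucklings.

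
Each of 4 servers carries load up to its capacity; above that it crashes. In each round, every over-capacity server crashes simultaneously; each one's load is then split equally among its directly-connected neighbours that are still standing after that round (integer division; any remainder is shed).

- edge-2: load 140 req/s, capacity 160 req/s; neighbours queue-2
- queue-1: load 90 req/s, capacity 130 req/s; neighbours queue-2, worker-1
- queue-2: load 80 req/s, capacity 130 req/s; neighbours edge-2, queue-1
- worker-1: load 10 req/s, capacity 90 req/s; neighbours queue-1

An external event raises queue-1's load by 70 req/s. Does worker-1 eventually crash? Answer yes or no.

no

Round 1 — queue-1 at 160 > 130. queue-1 crashes.
  queue-1 sheds 160 req/s to queue-2, worker-1: 80 each.
    queue-2: 80+80 = 160 > 130
    worker-1: 10+80 = 90 ≤ 90
Round 2 — queue-2 crashes.
  queue-2 sheds 160 req/s to edge-2: 160 each.
    edge-2: 140+160 = 300 > 160
Round 3 — edge-2 crashes.
  edge-2 sheds 300 req/s: no online neighbours, lost.
No further crashes.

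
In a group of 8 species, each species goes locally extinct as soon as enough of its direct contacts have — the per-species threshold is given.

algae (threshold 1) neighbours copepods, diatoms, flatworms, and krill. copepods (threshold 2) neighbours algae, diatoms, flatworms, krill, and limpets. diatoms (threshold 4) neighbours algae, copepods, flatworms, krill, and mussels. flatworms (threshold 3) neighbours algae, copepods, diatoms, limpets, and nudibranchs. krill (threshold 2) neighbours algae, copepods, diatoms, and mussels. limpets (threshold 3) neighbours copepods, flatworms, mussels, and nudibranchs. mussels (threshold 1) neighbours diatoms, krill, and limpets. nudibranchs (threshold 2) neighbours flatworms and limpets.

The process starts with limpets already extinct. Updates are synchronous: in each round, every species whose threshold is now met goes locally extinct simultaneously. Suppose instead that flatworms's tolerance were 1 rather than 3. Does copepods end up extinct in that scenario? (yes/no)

With flatworms's tolerance at 1:
Round 1 — limpets goes locally extinct (initial).
Round 2 — checking thresholds:
  copepods: 1 of 5 neighbours < 2, not yet.
  flatworms: 1 of 5 neighbours ≥ 1, goes locally extinct.
  mussels: 1 of 3 neighbours ≥ 1, goes locally extinct.
  nudibranchs: 1 of 2 neighbours < 2, not yet.
Round 3 — checking thresholds:
  algae: 1 of 4 neighbours ≥ 1, goes locally extinct.
  copepods: 2 of 5 neighbours ≥ 2, goes locally extinct.
  diatoms: 2 of 5 neighbours < 4, not yet.
  krill: 1 of 4 neighbours < 2, not yet.
  nudibranchs: 2 of 2 neighbours ≥ 2, goes locally extinct.
Round 4 — checking thresholds:
  diatoms: 4 of 5 neighbours ≥ 4, goes locally extinct.
  krill: 3 of 4 neighbours ≥ 2, goes locally extinct.
Round 5 — no new extinctions; cascade stops.

yes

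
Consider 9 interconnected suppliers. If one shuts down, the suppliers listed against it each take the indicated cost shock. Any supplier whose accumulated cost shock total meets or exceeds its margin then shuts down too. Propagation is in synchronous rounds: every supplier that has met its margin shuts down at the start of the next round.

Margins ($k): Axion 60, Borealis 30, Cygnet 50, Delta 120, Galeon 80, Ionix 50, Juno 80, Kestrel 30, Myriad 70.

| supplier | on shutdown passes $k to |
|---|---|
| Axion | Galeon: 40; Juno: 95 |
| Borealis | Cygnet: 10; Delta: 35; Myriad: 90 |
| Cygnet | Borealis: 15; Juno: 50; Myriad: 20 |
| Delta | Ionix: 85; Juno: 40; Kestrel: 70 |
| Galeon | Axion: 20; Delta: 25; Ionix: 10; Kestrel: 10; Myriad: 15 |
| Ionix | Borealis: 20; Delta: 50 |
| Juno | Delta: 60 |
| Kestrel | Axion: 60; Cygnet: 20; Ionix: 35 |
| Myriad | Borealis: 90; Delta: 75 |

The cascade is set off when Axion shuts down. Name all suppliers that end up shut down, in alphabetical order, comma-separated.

Round 1 — Axion shuts down (initial).
  Galeon: +40 → 40 < 80
  Juno: +95 → 95 ≥ 80
Round 2 — Juno shuts down.
  Delta: +60 → 60 < 120
No further shutdowns.

Axion, Juno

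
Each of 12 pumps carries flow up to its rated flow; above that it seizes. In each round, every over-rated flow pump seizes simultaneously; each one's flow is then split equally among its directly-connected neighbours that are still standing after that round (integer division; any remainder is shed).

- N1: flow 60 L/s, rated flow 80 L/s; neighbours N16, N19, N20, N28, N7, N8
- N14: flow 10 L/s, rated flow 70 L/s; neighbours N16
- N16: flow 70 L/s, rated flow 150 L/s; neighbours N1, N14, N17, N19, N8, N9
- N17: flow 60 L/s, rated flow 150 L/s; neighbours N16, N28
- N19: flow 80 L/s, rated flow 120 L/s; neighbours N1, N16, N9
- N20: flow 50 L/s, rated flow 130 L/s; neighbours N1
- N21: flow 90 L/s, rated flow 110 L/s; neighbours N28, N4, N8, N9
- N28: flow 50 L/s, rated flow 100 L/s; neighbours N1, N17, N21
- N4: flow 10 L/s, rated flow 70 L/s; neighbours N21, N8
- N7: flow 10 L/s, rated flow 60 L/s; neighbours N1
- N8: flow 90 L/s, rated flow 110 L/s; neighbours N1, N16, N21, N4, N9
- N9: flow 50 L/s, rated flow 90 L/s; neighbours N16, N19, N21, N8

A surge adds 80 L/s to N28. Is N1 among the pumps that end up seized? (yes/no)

Round 1 — N28 at 130 > 100. N28 seizes.
  N28 sheds 130 L/s to N1, N17, N21: 43 each (1 lost).
    N1: 60+43 = 103 > 80
    N17: 60+43 = 103 ≤ 150
    N21: 90+43 = 133 > 110
Round 2 — N1, N21 seize.
  N1 sheds 103 L/s to N16, N19, N20, N7, N8: 20 each (3 lost).
    N16: 70+20 = 90 ≤ 150
    N19: 80+20 = 100 ≤ 120
    N20: 50+20 = 70 ≤ 130
    N7: 10+20 = 30 ≤ 60
    N8: 90+20 = 110 ≤ 110
  N21 sheds 133 L/s to N4, N8, N9: 44 each (1 lost).
    N4: 10+44 = 54 ≤ 70
    N8: 110+44 = 154 > 110
    N9: 50+44 = 94 > 90
Round 3 — N8, N9 seize.
  N8 sheds 154 L/s to N16, N4: 77 each.
    N16: 90+77 = 167 > 150
    N4: 54+77 = 131 > 70
  N9 sheds 94 L/s to N16, N19: 47 each.
    N16: 167+47 = 214 > 150
    N19: 100+47 = 147 > 120
Round 4 — N16, N19, N4 seize.
  N16 sheds 214 L/s to N14, N17: 107 each.
    N14: 10+107 = 117 > 70
    N17: 103+107 = 210 > 150
  N19 sheds 147 L/s: no online neighbours, lost.
  N4 sheds 131 L/s: no online neighbours, lost.
Round 5 — N14, N17 seize.
  N14 sheds 117 L/s: no online neighbours, lost.
  N17 sheds 210 L/s: no online neighbours, lost.
No further seizures.

yes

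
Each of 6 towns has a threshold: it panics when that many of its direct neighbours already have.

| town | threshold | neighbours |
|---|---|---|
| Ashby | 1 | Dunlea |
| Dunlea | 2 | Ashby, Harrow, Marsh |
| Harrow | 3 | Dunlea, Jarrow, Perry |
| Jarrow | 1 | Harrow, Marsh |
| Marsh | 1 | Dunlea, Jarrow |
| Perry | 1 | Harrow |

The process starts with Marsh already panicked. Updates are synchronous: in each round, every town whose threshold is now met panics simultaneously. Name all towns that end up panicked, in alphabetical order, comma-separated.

Round 1 — Marsh panics (initial).
Round 2 — checking thresholds:
  Dunlea: 1 of 3 neighbours < 2, below threshold.
  Jarrow: 1 of 2 neighbours ≥ 1, panics.
Round 3 — no new panics; cascade stops.

Jarrow, Marsh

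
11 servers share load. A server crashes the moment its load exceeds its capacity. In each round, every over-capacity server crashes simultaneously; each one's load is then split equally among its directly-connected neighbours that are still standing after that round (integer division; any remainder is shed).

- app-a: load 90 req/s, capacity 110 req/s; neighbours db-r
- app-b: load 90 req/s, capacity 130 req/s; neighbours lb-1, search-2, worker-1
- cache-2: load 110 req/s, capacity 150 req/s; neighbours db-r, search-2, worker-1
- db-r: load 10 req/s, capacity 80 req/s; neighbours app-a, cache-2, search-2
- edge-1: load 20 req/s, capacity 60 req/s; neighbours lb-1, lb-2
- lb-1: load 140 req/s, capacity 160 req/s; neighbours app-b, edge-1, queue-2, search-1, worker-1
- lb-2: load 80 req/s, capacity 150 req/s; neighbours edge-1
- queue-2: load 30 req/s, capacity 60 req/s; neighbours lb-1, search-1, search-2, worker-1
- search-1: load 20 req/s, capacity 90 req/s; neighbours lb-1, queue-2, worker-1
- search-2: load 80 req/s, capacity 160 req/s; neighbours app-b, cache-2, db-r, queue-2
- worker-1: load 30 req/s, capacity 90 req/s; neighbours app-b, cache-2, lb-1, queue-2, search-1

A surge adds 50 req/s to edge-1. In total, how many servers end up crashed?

10

Round 1 — edge-1 at 70 > 60. edge-1 crashes.
  edge-1 sheds 70 req/s to lb-1, lb-2: 35 each.
    lb-1: 140+35 = 175 > 160
    lb-2: 80+35 = 115 ≤ 150
Round 2 — lb-1 crashes.
  lb-1 sheds 175 req/s to app-b, queue-2, search-1, worker-1: 43 each (3 lost).
    app-b: 90+43 = 133 > 130
    queue-2: 30+43 = 73 > 60
    search-1: 20+43 = 63 ≤ 90
    worker-1: 30+43 = 73 ≤ 90
Round 3 — app-b, queue-2 crash.
  app-b sheds 133 req/s to search-2, worker-1: 66 each (1 lost).
    search-2: 80+66 = 146 ≤ 160
    worker-1: 73+66 = 139 > 90
  queue-2 sheds 73 req/s to search-1, search-2, worker-1: 24 each (1 lost).
    search-1: 63+24 = 87 ≤ 90
    search-2: 146+24 = 170 > 160
    worker-1: 139+24 = 163 > 90
Round 4 — search-2, worker-1 crash.
  search-2 sheds 170 req/s to cache-2, db-r: 85 each.
    cache-2: 110+85 = 195 > 150
    db-r: 10+85 = 95 > 80
  worker-1 sheds 163 req/s to cache-2, search-1: 81 each (1 lost).
    cache-2: 195+81 = 276 > 150
    search-1: 87+81 = 168 > 90
Round 5 — cache-2, db-r, search-1 crash.
  cache-2 sheds 276 req/s: no online neighbours, lost.
  db-r sheds 95 req/s to app-a: 95 each.
    app-a: 90+95 = 185 > 110
  search-1 sheds 168 req/s: no online neighbours, lost.
Round 6 — app-a crashes.
  app-a sheds 185 req/s: no online neighbours, lost.
No further crashes.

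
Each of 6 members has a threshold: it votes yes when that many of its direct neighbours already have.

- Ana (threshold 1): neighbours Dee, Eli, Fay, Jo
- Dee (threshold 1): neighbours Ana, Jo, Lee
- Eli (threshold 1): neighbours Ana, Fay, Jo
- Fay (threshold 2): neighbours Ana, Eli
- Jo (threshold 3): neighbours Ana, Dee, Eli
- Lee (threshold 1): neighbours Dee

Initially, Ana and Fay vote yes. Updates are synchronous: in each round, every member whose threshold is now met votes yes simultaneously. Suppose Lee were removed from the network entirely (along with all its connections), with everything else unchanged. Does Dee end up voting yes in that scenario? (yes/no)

yes

With Lee removed:
Round 1 — Ana, Fay vote yes (initial).
Round 2 — checking thresholds:
  Dee: 1 of 2 neighbours ≥ 1, votes yes.
  Eli: 2 of 3 neighbours ≥ 1, votes yes.
  Jo: 1 of 3 neighbours < 3, below threshold.
Round 3 — checking thresholds:
  Jo: 3 of 3 neighbours ≥ 3, votes yes.
Round 4 — no new yes votes; cascade stops.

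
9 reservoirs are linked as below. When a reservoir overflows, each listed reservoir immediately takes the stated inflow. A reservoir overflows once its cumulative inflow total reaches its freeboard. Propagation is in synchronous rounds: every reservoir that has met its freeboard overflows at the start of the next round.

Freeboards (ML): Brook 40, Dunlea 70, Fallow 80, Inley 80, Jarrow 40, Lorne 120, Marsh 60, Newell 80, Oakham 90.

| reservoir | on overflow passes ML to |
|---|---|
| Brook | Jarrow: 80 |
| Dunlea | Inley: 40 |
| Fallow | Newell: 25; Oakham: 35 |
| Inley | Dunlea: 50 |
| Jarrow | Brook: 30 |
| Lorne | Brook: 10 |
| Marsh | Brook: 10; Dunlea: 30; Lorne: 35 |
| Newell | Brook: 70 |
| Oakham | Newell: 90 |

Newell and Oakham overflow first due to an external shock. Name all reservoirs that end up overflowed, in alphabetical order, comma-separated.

Round 1 — Newell, Oakham overflow (initial).
  Brook: +70 → 70 ≥ 40
Round 2 — Brook overflows.
  Jarrow: +80 → 80 ≥ 40
Round 3 — Jarrow overflows.
No further overflows.

Brook, Jarrow, Newell, Oakham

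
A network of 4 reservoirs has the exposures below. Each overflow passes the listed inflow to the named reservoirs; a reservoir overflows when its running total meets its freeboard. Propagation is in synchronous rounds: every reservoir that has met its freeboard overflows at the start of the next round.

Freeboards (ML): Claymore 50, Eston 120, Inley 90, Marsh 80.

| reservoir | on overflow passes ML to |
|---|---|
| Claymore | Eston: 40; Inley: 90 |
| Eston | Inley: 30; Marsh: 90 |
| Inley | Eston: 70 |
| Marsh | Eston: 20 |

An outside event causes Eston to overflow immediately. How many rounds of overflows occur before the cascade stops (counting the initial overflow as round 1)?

2

Round 1 — Eston overflows (initial).
  Inley: +30 → 30 < 90
  Marsh: +90 → 90 ≥ 80
Round 2 — Marsh overflows.
No further overflows.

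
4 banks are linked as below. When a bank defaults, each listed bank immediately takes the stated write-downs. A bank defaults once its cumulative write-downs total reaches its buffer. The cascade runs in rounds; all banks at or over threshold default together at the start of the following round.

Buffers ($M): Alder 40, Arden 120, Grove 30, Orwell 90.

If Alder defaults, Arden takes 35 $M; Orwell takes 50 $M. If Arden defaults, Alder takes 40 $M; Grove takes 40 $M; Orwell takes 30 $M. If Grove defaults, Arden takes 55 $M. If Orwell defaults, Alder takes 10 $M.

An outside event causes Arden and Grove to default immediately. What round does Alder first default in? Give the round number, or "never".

2

Round 1 — Arden, Grove default (initial).
  Alder: +40 → 40 ≥ 40
  Orwell: +30 → 30 < 90
Round 2 — Alder defaults.
  Orwell: +50 → 80 < 90
No further defaults.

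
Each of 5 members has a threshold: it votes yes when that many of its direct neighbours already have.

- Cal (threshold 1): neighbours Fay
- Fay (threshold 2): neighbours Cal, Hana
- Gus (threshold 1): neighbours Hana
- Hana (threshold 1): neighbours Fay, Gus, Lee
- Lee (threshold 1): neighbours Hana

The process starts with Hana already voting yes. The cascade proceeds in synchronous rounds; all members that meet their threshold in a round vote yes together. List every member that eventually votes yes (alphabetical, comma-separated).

Round 1 — Hana votes yes (initial).
Round 2 — checking thresholds:
  Fay: 1 of 2 neighbours < 2, below threshold.
  Gus: 1 of 1 neighbours ≥ 1, votes yes.
  Lee: 1 of 1 neighbours ≥ 1, votes yes.
Round 3 — no new yes votes; cascade stops.

Gus, Hana, Lee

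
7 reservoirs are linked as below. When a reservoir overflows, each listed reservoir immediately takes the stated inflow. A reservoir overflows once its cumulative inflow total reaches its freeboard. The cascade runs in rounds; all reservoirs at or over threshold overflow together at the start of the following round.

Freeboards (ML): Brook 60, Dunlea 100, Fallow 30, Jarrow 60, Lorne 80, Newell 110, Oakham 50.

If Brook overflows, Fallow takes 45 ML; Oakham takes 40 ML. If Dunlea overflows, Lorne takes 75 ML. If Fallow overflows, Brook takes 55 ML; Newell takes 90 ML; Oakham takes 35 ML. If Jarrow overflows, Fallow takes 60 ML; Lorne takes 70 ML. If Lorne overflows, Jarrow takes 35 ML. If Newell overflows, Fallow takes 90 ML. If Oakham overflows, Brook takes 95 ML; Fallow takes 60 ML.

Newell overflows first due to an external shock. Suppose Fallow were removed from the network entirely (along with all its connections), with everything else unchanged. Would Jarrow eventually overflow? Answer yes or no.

With Fallow removed:
Round 1 — Newell overflows (initial).
No further overflows.

no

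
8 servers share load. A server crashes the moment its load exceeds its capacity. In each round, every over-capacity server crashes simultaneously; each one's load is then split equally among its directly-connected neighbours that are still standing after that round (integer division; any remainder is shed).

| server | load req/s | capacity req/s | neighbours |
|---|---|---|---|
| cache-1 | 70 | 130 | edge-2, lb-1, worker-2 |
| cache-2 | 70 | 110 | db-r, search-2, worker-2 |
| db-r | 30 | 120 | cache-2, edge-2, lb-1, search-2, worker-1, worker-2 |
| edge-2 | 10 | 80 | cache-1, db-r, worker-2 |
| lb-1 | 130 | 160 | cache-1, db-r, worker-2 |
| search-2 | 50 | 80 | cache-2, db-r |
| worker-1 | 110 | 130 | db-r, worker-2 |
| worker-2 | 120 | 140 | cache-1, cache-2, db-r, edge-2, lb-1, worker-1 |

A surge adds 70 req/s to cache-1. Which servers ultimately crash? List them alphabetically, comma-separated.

Round 1 — cache-1 at 140 > 130. cache-1 crashes.
  cache-1 sheds 140 req/s to edge-2, lb-1, worker-2: 46 each (2 lost).
    edge-2: 10+46 = 56 ≤ 80
    lb-1: 130+46 = 176 > 160
    worker-2: 120+46 = 166 > 140
Round 2 — lb-1, worker-2 crash.
  lb-1 sheds 176 req/s to db-r: 176 each.
    db-r: 30+176 = 206 > 120
  worker-2 sheds 166 req/s to cache-2, db-r, edge-2, worker-1: 41 each (2 lost).
    cache-2: 70+41 = 111 > 110
    db-r: 206+41 = 247 > 120
    edge-2: 56+41 = 97 > 80
    worker-1: 110+41 = 151 > 130
Round 3 — cache-2, db-r, edge-2, worker-1 crash.
  cache-2 sheds 111 req/s to search-2: 111 each.
    search-2: 50+111 = 161 > 80
  db-r sheds 247 req/s to search-2: 247 each.
    search-2: 161+247 = 408 > 80
  edge-2 sheds 97 req/s: no online neighbours, lost.
  worker-1 sheds 151 req/s: no online neighbours, lost.
Round 4 — search-2 crashes.
  search-2 sheds 408 req/s: no online neighbours, lost.
No further crashes.

cache-1, cache-2, db-r, edge-2, lb-1, search-2, worker-1, worker-2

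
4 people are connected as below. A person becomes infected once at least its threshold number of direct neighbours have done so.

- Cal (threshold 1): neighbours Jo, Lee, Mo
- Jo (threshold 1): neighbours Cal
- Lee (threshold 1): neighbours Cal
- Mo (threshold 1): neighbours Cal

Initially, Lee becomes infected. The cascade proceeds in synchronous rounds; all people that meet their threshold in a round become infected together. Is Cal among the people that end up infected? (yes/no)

Round 1 — Lee becomes infected (initial).
Round 2 — checking thresholds:
  Cal: 1 of 3 neighbours ≥ 1, becomes infected.
Round 3 — checking thresholds:
  Jo: 1 of 1 neighbours ≥ 1, becomes infected.
  Mo: 1 of 1 neighbours ≥ 1, becomes infected.
Round 4 — no new infections; cascade stops.

yes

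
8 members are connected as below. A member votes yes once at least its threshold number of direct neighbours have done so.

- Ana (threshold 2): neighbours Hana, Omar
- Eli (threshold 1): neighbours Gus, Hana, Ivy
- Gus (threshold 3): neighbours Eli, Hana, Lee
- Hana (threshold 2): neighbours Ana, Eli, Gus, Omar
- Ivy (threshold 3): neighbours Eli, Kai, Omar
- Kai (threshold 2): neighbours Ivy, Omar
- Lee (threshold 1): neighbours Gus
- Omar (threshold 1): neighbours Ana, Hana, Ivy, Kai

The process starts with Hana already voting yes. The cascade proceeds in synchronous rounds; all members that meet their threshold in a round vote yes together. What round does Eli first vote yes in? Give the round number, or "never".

2

Round 1 — Hana votes yes (initial).
Round 2 — checking thresholds:
  Ana: 1 of 2 neighbours < 2, holds.
  Eli: 1 of 3 neighbours ≥ 1, votes yes.
  Gus: 1 of 3 neighbours < 3, holds.
  Omar: 1 of 4 neighbours ≥ 1, votes yes.
Round 3 — checking thresholds:
  Ana: 2 of 2 neighbours ≥ 2, votes yes.
  Gus: 2 of 3 neighbours < 3, holds.
  Ivy: 2 of 3 neighbours < 3, holds.
  Kai: 1 of 2 neighbours < 2, holds.
Round 4 — no new yes votes; cascade stops.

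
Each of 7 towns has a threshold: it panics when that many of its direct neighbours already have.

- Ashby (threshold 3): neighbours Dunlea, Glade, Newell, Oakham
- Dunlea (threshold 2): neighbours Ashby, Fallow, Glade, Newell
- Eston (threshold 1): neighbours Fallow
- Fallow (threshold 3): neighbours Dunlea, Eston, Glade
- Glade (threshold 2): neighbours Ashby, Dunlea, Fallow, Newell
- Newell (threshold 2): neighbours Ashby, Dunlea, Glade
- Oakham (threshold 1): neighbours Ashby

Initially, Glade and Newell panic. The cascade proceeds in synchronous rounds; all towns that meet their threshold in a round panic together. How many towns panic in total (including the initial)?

5

Round 1 — Glade, Newell panic (initial).
Round 2 — checking thresholds:
  Ashby: 2 of 4 neighbours < 3, holds.
  Dunlea: 2 of 4 neighbours ≥ 2, panics.
  Fallow: 1 of 3 neighbours < 3, holds.
Round 3 — checking thresholds:
  Ashby: 3 of 4 neighbours ≥ 3, panics.
  Fallow: 2 of 3 neighbours < 3, holds.
Round 4 — checking thresholds:
  Fallow: 2 of 3 neighbours < 3, holds.
  Oakham: 1 of 1 neighbours ≥ 1, panics.
Round 5 — no new panics; cascade stops.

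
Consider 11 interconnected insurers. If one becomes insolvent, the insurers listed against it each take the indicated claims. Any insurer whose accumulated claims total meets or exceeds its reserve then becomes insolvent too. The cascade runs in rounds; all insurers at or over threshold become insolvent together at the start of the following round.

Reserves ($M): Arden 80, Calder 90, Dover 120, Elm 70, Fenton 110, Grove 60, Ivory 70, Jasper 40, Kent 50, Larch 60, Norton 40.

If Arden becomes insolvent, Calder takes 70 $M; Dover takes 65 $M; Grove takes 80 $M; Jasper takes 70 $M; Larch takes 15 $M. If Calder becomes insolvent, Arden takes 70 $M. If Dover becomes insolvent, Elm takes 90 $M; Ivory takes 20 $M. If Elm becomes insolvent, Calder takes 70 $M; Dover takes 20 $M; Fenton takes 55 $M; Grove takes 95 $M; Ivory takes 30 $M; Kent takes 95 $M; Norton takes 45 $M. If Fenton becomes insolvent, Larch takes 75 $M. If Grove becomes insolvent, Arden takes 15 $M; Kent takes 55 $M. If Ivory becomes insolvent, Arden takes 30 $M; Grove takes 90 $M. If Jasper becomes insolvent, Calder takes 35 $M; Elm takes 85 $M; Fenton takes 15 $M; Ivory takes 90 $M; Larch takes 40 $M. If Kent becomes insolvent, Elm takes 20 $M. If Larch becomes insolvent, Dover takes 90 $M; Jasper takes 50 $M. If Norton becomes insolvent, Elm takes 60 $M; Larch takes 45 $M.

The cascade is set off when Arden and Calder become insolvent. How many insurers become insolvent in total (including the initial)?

10

Round 1 — Arden, Calder become insolvent (initial).
  Dover: +65 → 65 < 120
  Grove: +80 → 80 ≥ 60
  Jasper: +70 → 70 ≥ 40
  Larch: +15 → 15 < 60
Round 2 — Grove, Jasper become insolvent.
  Elm: +85 → 85 ≥ 70
  Fenton: +15 → 15 < 110
  Ivory: +90 → 90 ≥ 70
  Kent: +55 → 55 ≥ 50
  Larch: +40 → 55 < 60
Round 3 — Elm, Ivory, Kent become insolvent.
  Dover: +20 → 85 < 120
  Fenton: +55 → 70 < 110
  Norton: +45 → 45 ≥ 40
Round 4 — Norton becomes insolvent.
  Larch: +45 → 100 ≥ 60
Round 5 — Larch becomes insolvent.
  Dover: +90 → 175 ≥ 120
Round 6 — Dover becomes insolvent.
No further insolvencies.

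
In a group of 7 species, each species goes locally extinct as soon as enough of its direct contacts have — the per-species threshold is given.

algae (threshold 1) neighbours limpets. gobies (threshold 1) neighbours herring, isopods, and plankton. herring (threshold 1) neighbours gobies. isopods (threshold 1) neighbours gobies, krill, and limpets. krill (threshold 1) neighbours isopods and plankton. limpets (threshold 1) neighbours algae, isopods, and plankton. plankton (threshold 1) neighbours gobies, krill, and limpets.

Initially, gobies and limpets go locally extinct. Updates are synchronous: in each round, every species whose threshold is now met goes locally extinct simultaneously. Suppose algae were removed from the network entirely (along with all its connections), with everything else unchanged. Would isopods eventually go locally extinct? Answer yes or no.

yes

With algae removed:
Round 1 — gobies, limpets go locally extinct (initial).
Round 2 — checking thresholds:
  herring: 1 of 1 neighbours ≥ 1, goes locally extinct.
  isopods: 2 of 3 neighbours ≥ 1, goes locally extinct.
  plankton: 2 of 3 neighbours ≥ 1, goes locally extinct.
Round 3 — checking thresholds:
  krill: 2 of 2 neighbours ≥ 1, goes locally extinct.
Round 4 — no new extinctions; cascade stops.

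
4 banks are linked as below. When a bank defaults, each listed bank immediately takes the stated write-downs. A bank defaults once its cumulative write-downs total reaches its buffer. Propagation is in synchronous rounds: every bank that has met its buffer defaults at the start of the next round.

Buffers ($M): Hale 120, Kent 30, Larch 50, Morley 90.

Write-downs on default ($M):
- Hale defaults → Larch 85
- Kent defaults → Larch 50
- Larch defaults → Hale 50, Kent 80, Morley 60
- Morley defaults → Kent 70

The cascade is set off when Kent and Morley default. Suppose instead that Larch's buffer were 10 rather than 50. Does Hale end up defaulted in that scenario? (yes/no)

With Larch's buffer at 10:
Round 1 — Kent, Morley default (initial).
  Larch: +50 → 50 ≥ 10
Round 2 — Larch defaults.
  Hale: +50 → 50 < 120
No further defaults.

no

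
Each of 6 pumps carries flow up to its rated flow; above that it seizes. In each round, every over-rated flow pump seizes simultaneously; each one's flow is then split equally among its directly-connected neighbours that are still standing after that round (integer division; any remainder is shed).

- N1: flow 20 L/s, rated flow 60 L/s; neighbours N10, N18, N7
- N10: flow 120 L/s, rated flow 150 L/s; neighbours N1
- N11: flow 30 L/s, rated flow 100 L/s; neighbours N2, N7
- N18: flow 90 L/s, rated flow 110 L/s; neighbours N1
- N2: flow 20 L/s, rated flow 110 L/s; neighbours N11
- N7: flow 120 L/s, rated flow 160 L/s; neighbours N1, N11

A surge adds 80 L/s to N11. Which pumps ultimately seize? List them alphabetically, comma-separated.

N1, N10, N11, N18, N7

Round 1 — N11 at 110 > 100. N11 seizes.
  N11 sheds 110 L/s to N2, N7: 55 each.
    N2: 20+55 = 75 ≤ 110
    N7: 120+55 = 175 > 160
Round 2 — N7 seizes.
  N7 sheds 175 L/s to N1: 175 each.
    N1: 20+175 = 195 > 60
Round 3 — N1 seizes.
  N1 sheds 195 L/s to N10, N18: 97 each (1 lost).
    N10: 120+97 = 217 > 150
    N18: 90+97 = 187 > 110
Round 4 — N10, N18 seize.
  N10 sheds 217 L/s: no online neighbours, lost.
  N18 sheds 187 L/s: no online neighbours, lost.
No further seizures.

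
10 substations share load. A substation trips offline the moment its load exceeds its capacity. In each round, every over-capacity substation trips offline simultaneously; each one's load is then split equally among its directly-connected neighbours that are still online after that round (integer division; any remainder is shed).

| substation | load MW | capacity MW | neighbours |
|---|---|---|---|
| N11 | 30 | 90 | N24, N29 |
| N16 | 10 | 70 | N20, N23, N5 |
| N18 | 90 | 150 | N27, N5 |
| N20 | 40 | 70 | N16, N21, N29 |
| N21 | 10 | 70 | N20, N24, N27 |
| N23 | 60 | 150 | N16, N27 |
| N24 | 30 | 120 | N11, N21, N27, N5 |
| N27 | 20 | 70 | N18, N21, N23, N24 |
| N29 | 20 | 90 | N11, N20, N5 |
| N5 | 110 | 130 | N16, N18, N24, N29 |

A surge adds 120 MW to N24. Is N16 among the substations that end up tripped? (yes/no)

no

Round 1 — N24 at 150 > 120. N24 trips offline.
  N24 sheds 150 MW to N11, N21, N27, N5: 37 each (2 lost).
    N11: 30+37 = 67 ≤ 90
    N21: 10+37 = 47 ≤ 70
    N27: 20+37 = 57 ≤ 70
    N5: 110+37 = 147 > 130
Round 2 — N5 trips offline.
  N5 sheds 147 MW to N16, N18, N29: 49 each.
    N16: 10+49 = 59 ≤ 70
    N18: 90+49 = 139 ≤ 150
    N29: 20+49 = 69 ≤ 90
No further trips.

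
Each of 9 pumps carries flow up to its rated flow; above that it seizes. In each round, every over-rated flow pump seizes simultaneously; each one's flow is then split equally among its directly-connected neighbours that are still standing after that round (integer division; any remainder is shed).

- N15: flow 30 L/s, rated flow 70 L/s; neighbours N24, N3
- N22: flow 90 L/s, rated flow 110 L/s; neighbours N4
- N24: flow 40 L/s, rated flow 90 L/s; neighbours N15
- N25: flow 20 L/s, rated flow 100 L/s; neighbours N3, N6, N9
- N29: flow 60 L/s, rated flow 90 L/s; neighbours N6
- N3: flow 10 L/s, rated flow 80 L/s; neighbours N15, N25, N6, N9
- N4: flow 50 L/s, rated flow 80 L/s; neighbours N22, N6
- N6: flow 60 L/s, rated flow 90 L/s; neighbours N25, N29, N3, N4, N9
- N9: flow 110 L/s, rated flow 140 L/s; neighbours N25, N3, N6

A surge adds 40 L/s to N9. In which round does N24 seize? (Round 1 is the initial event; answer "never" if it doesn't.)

Round 1 — N9 at 150 > 140. N9 seizes.
  N9 sheds 150 L/s to N25, N3, N6: 50 each.
    N25: 20+50 = 70 ≤ 100
    N3: 10+50 = 60 ≤ 80
    N6: 60+50 = 110 > 90
Round 2 — N6 seizes.
  N6 sheds 110 L/s to N25, N29, N3, N4: 27 each (2 lost).
    N25: 70+27 = 97 ≤ 100
    N29: 60+27 = 87 ≤ 90
    N3: 60+27 = 87 > 80
    N4: 50+27 = 77 ≤ 80
Round 3 — N3 seizes.
  N3 sheds 87 L/s to N15, N25: 43 each (1 lost).
    N15: 30+43 = 73 > 70
    N25: 97+43 = 140 > 100
Round 4 — N15, N25 seize.
  N15 sheds 73 L/s to N24: 73 each.
    N24: 40+73 = 113 > 90
  N25 sheds 140 L/s: no online neighbours, lost.
Round 5 — N24 seizes.
  N24 sheds 113 L/s: no online neighbours, lost.
No further seizures.

5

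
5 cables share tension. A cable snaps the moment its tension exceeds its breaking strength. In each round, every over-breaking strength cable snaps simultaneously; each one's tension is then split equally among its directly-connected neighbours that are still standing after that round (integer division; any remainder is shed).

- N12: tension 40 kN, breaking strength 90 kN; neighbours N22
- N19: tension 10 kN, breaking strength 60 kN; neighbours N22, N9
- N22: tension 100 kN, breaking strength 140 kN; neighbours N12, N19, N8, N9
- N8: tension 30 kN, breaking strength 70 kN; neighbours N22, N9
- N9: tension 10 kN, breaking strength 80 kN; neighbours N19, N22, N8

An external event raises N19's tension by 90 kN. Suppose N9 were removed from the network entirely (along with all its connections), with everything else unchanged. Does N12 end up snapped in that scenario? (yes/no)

yes

With N9 removed:
Round 1 — N19 at 100 > 60. N19 snaps.
  N19 sheds 100 kN to N22: 100 each.
    N22: 100+100 = 200 > 140
Round 2 — N22 snaps.
  N22 sheds 200 kN to N12, N8: 100 each.
    N12: 40+100 = 140 > 90
    N8: 30+100 = 130 > 70
Round 3 — N12, N8 snap.
  N12 sheds 140 kN: no online neighbours, lost.
  N8 sheds 130 kN: no online neighbours, lost.
No further breaks.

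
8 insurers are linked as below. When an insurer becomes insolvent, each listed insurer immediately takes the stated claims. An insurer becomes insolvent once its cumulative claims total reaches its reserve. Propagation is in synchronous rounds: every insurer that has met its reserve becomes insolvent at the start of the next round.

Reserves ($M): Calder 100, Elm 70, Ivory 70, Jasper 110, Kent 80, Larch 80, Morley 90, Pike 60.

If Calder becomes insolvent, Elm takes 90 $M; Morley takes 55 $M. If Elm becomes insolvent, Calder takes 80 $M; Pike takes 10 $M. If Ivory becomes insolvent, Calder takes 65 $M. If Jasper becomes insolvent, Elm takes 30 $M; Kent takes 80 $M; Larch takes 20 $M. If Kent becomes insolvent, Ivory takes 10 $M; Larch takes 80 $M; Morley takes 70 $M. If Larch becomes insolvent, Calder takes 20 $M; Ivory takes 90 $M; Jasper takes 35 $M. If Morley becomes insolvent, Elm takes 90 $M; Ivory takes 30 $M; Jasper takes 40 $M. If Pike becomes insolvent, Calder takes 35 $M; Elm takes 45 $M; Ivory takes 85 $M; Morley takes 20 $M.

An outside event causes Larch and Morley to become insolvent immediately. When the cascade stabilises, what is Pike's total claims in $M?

10

Round 1 — Larch, Morley become insolvent (initial).
  Calder: +20 → 20 < 100
  Elm: +90 → 90 ≥ 70
  Ivory: +90+30 → 120 ≥ 70
  Jasper: +35+40 → 75 < 110
Round 2 — Elm, Ivory become insolvent.
  Calder: +80+65 → 165 ≥ 100
  Pike: +10 → 10 < 60
Round 3 — Calder becomes insolvent.
No further insolvencies.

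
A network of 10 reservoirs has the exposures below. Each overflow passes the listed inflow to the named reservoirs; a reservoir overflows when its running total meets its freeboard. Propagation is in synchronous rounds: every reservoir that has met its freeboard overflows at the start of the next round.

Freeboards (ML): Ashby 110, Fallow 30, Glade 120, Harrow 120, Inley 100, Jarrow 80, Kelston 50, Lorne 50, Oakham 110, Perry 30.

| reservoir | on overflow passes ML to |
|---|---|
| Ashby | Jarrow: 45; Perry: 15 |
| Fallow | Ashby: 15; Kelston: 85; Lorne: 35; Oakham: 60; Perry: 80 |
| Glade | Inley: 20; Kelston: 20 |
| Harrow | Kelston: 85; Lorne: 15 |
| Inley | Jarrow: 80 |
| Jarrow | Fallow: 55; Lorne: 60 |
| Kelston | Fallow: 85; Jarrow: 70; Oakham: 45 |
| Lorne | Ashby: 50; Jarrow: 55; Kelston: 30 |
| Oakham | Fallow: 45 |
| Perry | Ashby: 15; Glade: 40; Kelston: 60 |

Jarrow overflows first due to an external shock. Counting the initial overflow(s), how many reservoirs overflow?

Round 1 — Jarrow overflows (initial).
  Fallow: +55 → 55 ≥ 30
  Lorne: +60 → 60 ≥ 50
Round 2 — Fallow, Lorne overflow.
  Ashby: +15+50 → 65 < 110
  Kelston: +85+30 → 115 ≥ 50
  Oakham: +60 → 60 < 110
  Perry: +80 → 80 ≥ 30
Round 3 — Kelston, Perry overflow.
  Ashby: +15 → 80 < 110
  Glade: +40 → 40 < 120
  Oakham: +45 → 105 < 110
No further overflows.

5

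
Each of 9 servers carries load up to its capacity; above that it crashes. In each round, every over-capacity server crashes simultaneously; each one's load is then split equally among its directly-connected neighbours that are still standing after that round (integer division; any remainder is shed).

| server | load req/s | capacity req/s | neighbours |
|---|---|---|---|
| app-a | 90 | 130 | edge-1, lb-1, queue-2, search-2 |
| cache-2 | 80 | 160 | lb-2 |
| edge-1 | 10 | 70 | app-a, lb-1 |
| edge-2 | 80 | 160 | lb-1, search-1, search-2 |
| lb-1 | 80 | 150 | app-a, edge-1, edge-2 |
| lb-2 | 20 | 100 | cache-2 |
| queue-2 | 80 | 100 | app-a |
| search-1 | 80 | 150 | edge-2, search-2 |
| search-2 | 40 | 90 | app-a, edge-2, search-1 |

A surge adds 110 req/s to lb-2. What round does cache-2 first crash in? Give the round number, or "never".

2

Round 1 — lb-2 at 130 > 100. lb-2 crashes.
  lb-2 sheds 130 req/s to cache-2: 130 each.
    cache-2: 80+130 = 210 > 160
Round 2 — cache-2 crashes.
  cache-2 sheds 210 req/s: no online neighbours, lost.
No further crashes.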